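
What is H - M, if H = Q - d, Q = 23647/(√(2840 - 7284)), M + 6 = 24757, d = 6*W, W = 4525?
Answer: -51901 - 23647*I*√1111/2222 ≈ -51901.0 - 354.72*I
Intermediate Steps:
d = 27150 (d = 6*4525 = 27150)
M = 24751 (M = -6 + 24757 = 24751)
Q = -23647*I*√1111/2222 (Q = 23647/(√(-4444)) = 23647/((2*I*√1111)) = 23647*(-I*√1111/2222) = -23647*I*√1111/2222 ≈ -354.72*I)
H = -27150 - 23647*I*√1111/2222 (H = -23647*I*√1111/2222 - 1*27150 = -23647*I*√1111/2222 - 27150 = -27150 - 23647*I*√1111/2222 ≈ -27150.0 - 354.72*I)
H - M = (-27150 - 23647*I*√1111/2222) - 1*24751 = (-27150 - 23647*I*√1111/2222) - 24751 = -51901 - 23647*I*√1111/2222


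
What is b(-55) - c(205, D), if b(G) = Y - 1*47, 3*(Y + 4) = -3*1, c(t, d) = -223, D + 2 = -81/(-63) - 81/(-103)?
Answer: 171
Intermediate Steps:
D = 52/721 (D = -2 + (-81/(-63) - 81/(-103)) = -2 + (-81*(-1/63) - 81*(-1/103)) = -2 + (9/7 + 81/103) = -2 + 1494/721 = 52/721 ≈ 0.072122)
Y = -5 (Y = -4 + (-3*1)/3 = -4 + (⅓)*(-3) = -4 - 1 = -5)
b(G) = -52 (b(G) = -5 - 1*47 = -5 - 47 = -52)
b(-55) - c(205, D) = -52 - 1*(-223) = -52 + 223 = 171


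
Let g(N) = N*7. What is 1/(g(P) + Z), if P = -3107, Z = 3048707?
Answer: 1/3026958 ≈ 3.3036e-7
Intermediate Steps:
g(N) = 7*N
1/(g(P) + Z) = 1/(7*(-3107) + 3048707) = 1/(-21749 + 3048707) = 1/3026958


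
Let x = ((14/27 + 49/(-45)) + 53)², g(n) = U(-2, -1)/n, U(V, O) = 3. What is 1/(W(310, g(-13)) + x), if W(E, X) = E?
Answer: 18225/55747834 ≈ 0.00032692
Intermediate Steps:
g(n) = 3/n
x = 50098084/18225 (x = ((14*(1/27) + 49*(-1/45)) + 53)² = ((14/27 - 49/45) + 53)² = (-77/135 + 53)² = (7078/135)² = 50098084/18225 ≈ 2748.9)
1/(W(310, g(-13)) + x) = 1/(310 + 50098084/18225) = 1/(55747834/18225) = 18225/55747834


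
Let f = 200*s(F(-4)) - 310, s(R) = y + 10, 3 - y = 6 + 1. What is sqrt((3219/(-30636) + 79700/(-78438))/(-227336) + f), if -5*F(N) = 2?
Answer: 3*sqrt(462051221334772873382066)/68355161144 ≈ 29.833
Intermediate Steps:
F(N) = -2/5 (F(N) = -1/5*2 = -2/5)
y = -4 (y = 3 - (6 + 1) = 3 - 1*7 = 3 - 7 = -4)
s(R) = 6 (s(R) = -4 + 10 = 6)
f = 890 (f = 200*6 - 310 = 1200 - 310 = 890)
sqrt((3219/(-30636) + 79700/(-78438))/(-227336) + f) = sqrt((3219/(-30636) + 79700/(-78438))/(-227336) + 890) = sqrt((3219*(-1/30636) + 79700*(-1/78438))*(-1/227336) + 890) = sqrt((-29/276 - 39850/39219)*(-1/227336) + 890) = sqrt(-1348439/1202716*(-1/227336) + 890) = sqrt(1348439/273420644576 + 890) = sqrt(243344375021079/273420644576) = 3*sqrt(462051221334772873382066)/68355161144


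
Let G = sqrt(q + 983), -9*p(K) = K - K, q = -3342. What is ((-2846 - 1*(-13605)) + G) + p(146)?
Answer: 10759 + I*sqrt(2359) ≈ 10759.0 + 48.57*I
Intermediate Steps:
p(K) = 0 (p(K) = -(K - K)/9 = -1/9*0 = 0)
G = I*sqrt(2359) (G = sqrt(-3342 + 983) = sqrt(-2359) = I*sqrt(2359) ≈ 48.57*I)
((-2846 - 1*(-13605)) + G) + p(146) = ((-2846 - 1*(-13605)) + I*sqrt(2359)) + 0 = ((-2846 + 13605) + I*sqrt(2359)) + 0 = (10759 + I*sqrt(2359)) + 0 = 10759 + I*sqrt(2359)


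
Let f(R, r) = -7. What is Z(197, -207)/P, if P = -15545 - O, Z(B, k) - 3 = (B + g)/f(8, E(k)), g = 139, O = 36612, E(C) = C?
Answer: 45/52157 ≈ 0.00086278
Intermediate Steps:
Z(B, k) = -118/7 - B/7 (Z(B, k) = 3 + (B + 139)/(-7) = 3 + (139 + B)*(-⅐) = 3 + (-139/7 - B/7) = -118/7 - B/7)
P = -52157 (P = -15545 - 1*36612 = -15545 - 36612 = -52157)
Z(197, -207)/P = (-118/7 - ⅐*197)/(-52157) = (-118/7 - 197/7)*(-1/52157) = -45*(-1/52157) = 45/52157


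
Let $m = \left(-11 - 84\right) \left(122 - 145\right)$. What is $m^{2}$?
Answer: $4774225$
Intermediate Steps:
$m = 2185$ ($m = \left(-95\right) \left(-23\right) = 2185$)
$m^{2} = 2185^{2} = 4774225$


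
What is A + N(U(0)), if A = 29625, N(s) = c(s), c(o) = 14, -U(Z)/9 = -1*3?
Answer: 29639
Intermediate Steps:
U(Z) = 27 (U(Z) = -(-9)*3 = -9*(-3) = 27)
N(s) = 14
A + N(U(0)) = 29625 + 14 = 29639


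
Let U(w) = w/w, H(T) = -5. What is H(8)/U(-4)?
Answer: -5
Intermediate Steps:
U(w) = 1
H(8)/U(-4) = -5/1 = -5*1 = -5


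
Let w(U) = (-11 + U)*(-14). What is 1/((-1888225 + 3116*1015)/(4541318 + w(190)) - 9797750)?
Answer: -4538812/44470143998485 ≈ -1.0206e-7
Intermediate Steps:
w(U) = 154 - 14*U
1/((-1888225 + 3116*1015)/(4541318 + w(190)) - 9797750) = 1/((-1888225 + 3116*1015)/(4541318 + (154 - 14*190)) - 9797750) = 1/((-1888225 + 3162740)/(4541318 + (154 - 2660)) - 9797750) = 1/(1274515/(4541318 - 2506) - 9797750) = 1/(1274515/4538812 - 9797750) = 1/(-44470143998485/4538812) = -4538812/44470143998485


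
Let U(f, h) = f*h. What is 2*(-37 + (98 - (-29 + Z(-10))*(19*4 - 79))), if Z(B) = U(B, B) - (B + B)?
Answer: 668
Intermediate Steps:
Z(B) = B**2 - 2*B (Z(B) = B*B - (B + B) = B**2 - 2*B)
2*(-37 + (98 - (-29 + Z(-10))*(19*4 - 79))) = 2*(-37 + (98 - (-29 - 10*(-2 - 10))*(19*4 - 79))) = 2*(-37 + (98 - (-29 - 10*(-12))*(76 - 79))) = 2*(-37 + (98 - (-29 + 120)*(-3))) = 2*(-37 + (98 - 91*(-3))) = 2*(-37 + (98 - 1*(-273))) = 2*(-37 + (98 + 273)) = 2*(-37 + 371) = 2*334 = 668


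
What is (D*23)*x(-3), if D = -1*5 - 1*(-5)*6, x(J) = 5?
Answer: 2875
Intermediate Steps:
D = 25 (D = -5 + 5*6 = -5 + 30 = 25)
(D*23)*x(-3) = (25*23)*5 = 575*5 = 2875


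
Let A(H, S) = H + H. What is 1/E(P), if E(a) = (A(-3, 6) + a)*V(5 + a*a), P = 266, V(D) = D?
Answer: 1/18397860 ≈ 5.4354e-8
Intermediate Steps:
A(H, S) = 2*H
E(a) = (-6 + a)*(5 + a**2) (E(a) = (2*(-3) + a)*(5 + a*a) = (-6 + a)*(5 + a**2))
1/E(P) = 1/((-6 + 266)*(5 + 266**2)) = 1/(260*(5 + 70756)) = 1/(260*70761) = 1/18397860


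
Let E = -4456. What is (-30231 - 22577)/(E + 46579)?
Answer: -52808/42123 ≈ -1.2537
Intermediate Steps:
(-30231 - 22577)/(E + 46579) = (-30231 - 22577)/(-4456 + 46579) = -52808/42123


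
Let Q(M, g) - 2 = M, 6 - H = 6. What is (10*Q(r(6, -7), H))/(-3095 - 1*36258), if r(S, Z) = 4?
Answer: -60/39353 ≈ -0.0015247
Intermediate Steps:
H = 0 (H = 6 - 1*6 = 6 - 6 = 0)
Q(M, g) = 2 + M
(10*Q(r(6, -7), H))/(-3095 - 1*36258) = (10*(2 + 4))/(-3095 - 1*36258) = (10*6)/(-3095 - 36258) = 60/(-39353) = 60*(-1/39353) = -60/39353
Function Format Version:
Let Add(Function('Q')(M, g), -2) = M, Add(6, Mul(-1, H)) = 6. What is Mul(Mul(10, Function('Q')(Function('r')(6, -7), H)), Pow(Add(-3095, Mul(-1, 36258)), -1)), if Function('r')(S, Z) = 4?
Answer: Rational(-60, 39353) ≈ -0.0015247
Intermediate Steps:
H = 0 (H = Add(6, Mul(-1, 6)) = Add(6, -6) = 0)
Function('Q')(M, g) = Add(2, M)
Mul(Mul(10, Function('Q')(Function('r')(6, -7), H)), Pow(Add(-3095, Mul(-1, 36258)), -1)) = Mul(Mul(10, Add(2, 4)), Pow(Add(-3095, Mul(-1, 36258)), -1)) = Mul(Mul(10, 6), Pow(Add(-3095, -36258), -1)) = Mul(60, Pow(-39353, -1)) = Mul(60, Rational(-1, 39353)) = Rational(-60, 39353)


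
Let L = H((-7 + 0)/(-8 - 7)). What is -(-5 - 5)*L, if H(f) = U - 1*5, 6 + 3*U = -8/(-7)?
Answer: -1390/21 ≈ -66.190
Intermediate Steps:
U = -34/21 (U = -2 + (-8/(-7))/3 = -2 + (-8*(-1/7))/3 = -2 + (1/3)*(8/7) = -2 + 8/21 = -34/21 ≈ -1.6190)
H(f) = -139/21 (H(f) = -34/21 - 1*5 = -34/21 - 5 = -139/21)
L = -139/21 ≈ -6.6190
-(-5 - 5)*L = -(-5 - 5)*(-139)/21 = -(-10)*(-139)/21 = -1*1390/21 = -1390/21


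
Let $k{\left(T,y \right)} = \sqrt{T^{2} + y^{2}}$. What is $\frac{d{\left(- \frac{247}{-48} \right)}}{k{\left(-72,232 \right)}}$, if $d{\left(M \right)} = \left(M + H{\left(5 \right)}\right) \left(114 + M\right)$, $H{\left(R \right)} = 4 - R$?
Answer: $\frac{1138081 \sqrt{922}}{16994304} \approx 2.0335$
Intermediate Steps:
$d{\left(M \right)} = \left(-1 + M\right) \left(114 + M\right)$ ($d{\left(M \right)} = \left(M + \left(4 - 5\right)\right) \left(114 + M\right) = \left(M - 1\right) \left(114 + M\right) = \left(-1 + M\right) \left(114 + M\right)$)
$\frac{d{\left(- \frac{247}{-48} \right)}}{k{\left(-72,232 \right)}} = \frac{-114 + \left(- \frac{247}{-48}\right)^{2} + 113 \left(- \frac{247}{-48}\right)}{\sqrt{\left(-72\right)^{2} + 232^{2}}} = \frac{-114 + \left(\left(-247\right) \left(- \frac{1}{48}\right)\right)^{2} + 113 \left(\left(-247\right) \left(- \frac{1}{48}\right)\right)}{\sqrt{5184 + 53824}} = \frac{-114 + \left(\frac{247}{48}\right)^{2} + 113 \cdot \frac{247}{48}}{\sqrt{59008}} = \frac{-114 + \frac{61009}{2304} + \frac{27911}{48}}{8 \sqrt{922}} = \frac{1138081 \frac{\sqrt{922}}{7376}}{2304} = \frac{1138081 \sqrt{922}}{16994304}$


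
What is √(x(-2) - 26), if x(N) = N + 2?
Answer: I*√26 ≈ 5.099*I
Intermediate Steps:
x(N) = 2 + N
√(x(-2) - 26) = √((2 - 2) - 26) = √(0 - 26) = √(-26) = I*√26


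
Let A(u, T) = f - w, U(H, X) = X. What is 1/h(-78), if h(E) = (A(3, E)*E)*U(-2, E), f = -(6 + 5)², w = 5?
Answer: -1/766584 ≈ -1.3045e-6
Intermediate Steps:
f = -121 (f = -1*11² = -1*121 = -121)
A(u, T) = -126 (A(u, T) = -121 - 1*5 = -121 - 5 = -126)
h(E) = -126*E² (h(E) = (-126*E)*E = -126*E²)
1/h(-78) = 1/(-126*(-78)²) = 1/(-126*6084) = 1/(-766584) = -1/766584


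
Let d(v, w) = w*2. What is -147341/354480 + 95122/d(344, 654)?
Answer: 931281237/12879440 ≈ 72.308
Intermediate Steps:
d(v, w) = 2*w
-147341/354480 + 95122/d(344, 654) = -147341/354480 + 95122/((2*654)) = -147341*1/354480 + 95122/1308 = -147341/354480 + 95122*(1/1308) = -147341/354480 + 47561/654 = 931281237/12879440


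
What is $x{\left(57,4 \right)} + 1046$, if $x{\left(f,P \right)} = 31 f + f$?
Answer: $2870$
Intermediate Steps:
$x{\left(f,P \right)} = 32 f$
$x{\left(57,4 \right)} + 1046 = 32 \cdot 57 + 1046 = 1824 + 1046 = 2870$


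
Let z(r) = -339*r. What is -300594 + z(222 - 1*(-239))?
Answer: -456873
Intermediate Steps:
-300594 + z(222 - 1*(-239)) = -300594 - 339*(222 - 1*(-239)) = -300594 - 339*(222 + 239) = -300594 - 339*461 = -300594 - 156279 = -456873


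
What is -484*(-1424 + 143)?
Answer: 620004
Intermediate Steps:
-484*(-1424 + 143) = -484*(-1281) = 620004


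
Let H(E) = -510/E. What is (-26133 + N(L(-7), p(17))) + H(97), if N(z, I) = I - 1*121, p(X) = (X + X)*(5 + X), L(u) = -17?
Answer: -2474592/97 ≈ -25511.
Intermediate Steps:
p(X) = 2*X*(5 + X) (p(X) = (2*X)*(5 + X) = 2*X*(5 + X))
N(z, I) = -121 + I (N(z, I) = I - 121 = -121 + I)
(-26133 + N(L(-7), p(17))) + H(97) = (-26133 + (-121 + 2*17*(5 + 17))) - 510/97 = (-26133 + (-121 + 2*17*22)) - 510*1/97 = (-26133 + (-121 + 748)) - 510/97 = (-26133 + 627) - 510/97 = -25506 - 510/97 = -2474592/97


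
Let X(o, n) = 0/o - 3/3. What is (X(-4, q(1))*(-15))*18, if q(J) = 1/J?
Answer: 270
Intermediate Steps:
X(o, n) = -1 (X(o, n) = 0 - 3*1/3 = 0 - 1 = -1)
(X(-4, q(1))*(-15))*18 = -1*(-15)*18 = 15*18 = 270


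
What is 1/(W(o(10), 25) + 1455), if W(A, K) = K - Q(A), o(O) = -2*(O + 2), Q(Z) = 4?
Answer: 1/1476 ≈ 0.00067751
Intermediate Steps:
o(O) = -4 - 2*O (o(O) = -2*(2 + O) = -4 - 2*O)
W(A, K) = -4 + K (W(A, K) = K - 1*4 = K - 4 = -4 + K)
1/(W(o(10), 25) + 1455) = 1/((-4 + 25) + 1455) = 1/(21 + 1455) = 1/1476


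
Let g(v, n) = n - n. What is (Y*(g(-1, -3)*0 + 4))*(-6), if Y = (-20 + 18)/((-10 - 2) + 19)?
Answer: 48/7 ≈ 6.8571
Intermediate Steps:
g(v, n) = 0
Y = -2/7 (Y = -2/(-12 + 19) = -2/7 ≈ -0.28571)
(Y*(g(-1, -3)*0 + 4))*(-6) = -2*(0*0 + 4)/7*(-6) = -2*(0 + 4)/7*(-6) = -2/7*4*(-6) = -8/7*(-6) = 48/7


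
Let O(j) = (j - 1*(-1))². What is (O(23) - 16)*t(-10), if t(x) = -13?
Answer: -7280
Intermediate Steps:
O(j) = (1 + j)² (O(j) = (j + 1)² = (1 + j)²)
(O(23) - 16)*t(-10) = ((1 + 23)² - 16)*(-13) = (24² - 16)*(-13) = (576 - 16)*(-13) = 560*(-13) = -7280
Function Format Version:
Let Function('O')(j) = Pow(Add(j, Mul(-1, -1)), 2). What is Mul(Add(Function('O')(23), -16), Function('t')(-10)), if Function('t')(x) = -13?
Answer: -7280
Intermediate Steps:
Function('O')(j) = Pow(Add(1, j), 2) (Function('O')(j) = Pow(Add(j, 1), 2) = Pow(Add(1, j), 2))
Mul(Add(Function('O')(23), -16), Function('t')(-10)) = Mul(Add(Pow(Add(1, 23), 2), -16), -13) = Mul(Add(Pow(24, 2), -16), -13) = Mul(Add(576, -16), -13) = Mul(560, -13) = -7280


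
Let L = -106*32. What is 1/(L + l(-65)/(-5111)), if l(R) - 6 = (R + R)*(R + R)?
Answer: -5111/17353418 ≈ -0.00029452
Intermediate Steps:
l(R) = 6 + 4*R² (l(R) = 6 + (R + R)*(R + R) = 6 + (2*R)*(2*R) = 6 + 4*R²)
L = -3392
1/(L + l(-65)/(-5111)) = 1/(-3392 + (6 + 4*(-65)²)/(-5111)) = 1/(-3392 + (6 + 4*4225)*(-1/5111)) = 1/(-3392 + (6 + 16900)*(-1/5111)) = 1/(-3392 + 16906*(-1/5111)) = 1/(-3392 - 16906/5111) = 1/(-17353418/5111) = -5111/17353418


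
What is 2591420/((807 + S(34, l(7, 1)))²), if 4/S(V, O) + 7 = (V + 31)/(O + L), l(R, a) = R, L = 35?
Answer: 27179331244/6818016645 ≈ 3.9864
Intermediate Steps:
S(V, O) = 4/(-7 + (31 + V)/(35 + O)) (S(V, O) = 4/(-7 + (V + 31)/(O + 35)) = 4/(-7 + (31 + V)/(35 + O)))
2591420/((807 + S(34, l(7, 1)))²) = 2591420/((807 + 4*(-35 - 1*7)/(214 - 1*34 + 7*7))²) = 2591420/((807 + 4*(-35 - 7)/(214 - 34 + 49))²) = 2591420/((807 + 4*(-42)/229)²) = 2591420/((807 + 4*(1/229)*(-42))²) = 2591420/((807 - 168/229)²) = 2591420/((184635/229)²) = 2591420/(34090083225/52441) = 2591420*(52441/34090083225) = 27179331244/6818016645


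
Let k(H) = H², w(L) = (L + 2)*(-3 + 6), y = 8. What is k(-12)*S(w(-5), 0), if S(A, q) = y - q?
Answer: 1152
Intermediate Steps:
w(L) = 6 + 3*L (w(L) = (2 + L)*3 = 6 + 3*L)
S(A, q) = 8 - q
k(-12)*S(w(-5), 0) = (-12)²*(8 - 1*0) = 144*(8 + 0) = 144*8 = 1152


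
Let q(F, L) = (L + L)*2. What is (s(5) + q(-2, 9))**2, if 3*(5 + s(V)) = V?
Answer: 9604/9 ≈ 1067.1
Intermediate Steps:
q(F, L) = 4*L (q(F, L) = (2*L)*2 = 4*L)
s(V) = -5 + V/3
(s(5) + q(-2, 9))**2 = ((-5 + (1/3)*5) + 4*9)**2 = ((-5 + 5/3) + 36)**2 = (-10/3 + 36)**2 = (98/3)**2 = 9604/9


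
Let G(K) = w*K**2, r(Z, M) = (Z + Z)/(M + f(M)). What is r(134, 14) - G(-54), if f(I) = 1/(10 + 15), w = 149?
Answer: -152497184/351 ≈ -4.3447e+5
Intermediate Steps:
f(I) = 1/25
r(Z, M) = 2*Z/(1/25 + M) (r(Z, M) = (Z + Z)/(M + 1/25) = (2*Z)/(1/25 + M) = 2*Z/(1/25 + M))
G(K) = 149*K**2
r(134, 14) - G(-54) = 50*134/(1 + 25*14) - 149*(-54)**2 = 50*134/(1 + 350) - 149*2916 = 50*134/351 - 1*434484 = 50*134*(1/351) - 434484 = 6700/351 - 434484 = -152497184/351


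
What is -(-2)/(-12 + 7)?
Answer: -⅖ ≈ -0.40000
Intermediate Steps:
-(-2)/(-12 + 7) = -(-2)/(-5) = -(-1)*(-2)/5 = -1*⅖ = -⅖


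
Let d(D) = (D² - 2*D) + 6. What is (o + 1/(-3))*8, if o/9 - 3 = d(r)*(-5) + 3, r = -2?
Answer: -13832/3 ≈ -4610.7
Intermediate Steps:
d(D) = 6 + D² - 2*D
o = -576 (o = 27 + 9*((6 + (-2)² - 2*(-2))*(-5) + 3) = 27 + 9*((6 + 4 + 4)*(-5) + 3) = 27 + 9*(14*(-5) + 3) = 27 + 9*(-70 + 3) = 27 + 9*(-67) = 27 - 603 = -576)
(o + 1/(-3))*8 = (-576 + 1/(-3))*8 = (-576 - ⅓)*8 = -1729/3*8 = -13832/3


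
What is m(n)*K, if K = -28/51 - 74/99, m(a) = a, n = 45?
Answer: -10910/187 ≈ -58.342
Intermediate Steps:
K = -2182/1683 (K = -28*1/51 - 74*1/99 = -28/51 - 74/99 = -2182/1683 ≈ -1.2965)
m(n)*K = 45*(-2182/1683) = -10910/187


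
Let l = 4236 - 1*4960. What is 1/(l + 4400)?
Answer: 1/3676 ≈ 0.00027203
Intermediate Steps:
l = -724 (l = 4236 - 4960 = -724)
1/(l + 4400) = 1/(-724 + 4400) = 1/3676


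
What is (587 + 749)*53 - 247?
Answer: 70561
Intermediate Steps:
(587 + 749)*53 - 247 = 1336*53 - 247 = 70808 - 247 = 70561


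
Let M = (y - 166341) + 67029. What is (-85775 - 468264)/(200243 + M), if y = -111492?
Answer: 554039/10561 ≈ 52.461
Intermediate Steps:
M = -210804 (M = (-111492 - 166341) + 67029 = -277833 + 67029 = -210804)
(-85775 - 468264)/(200243 + M) = (-85775 - 468264)/(200243 - 210804) = -554039/(-10561) = -554039*(-1/10561) = 554039/10561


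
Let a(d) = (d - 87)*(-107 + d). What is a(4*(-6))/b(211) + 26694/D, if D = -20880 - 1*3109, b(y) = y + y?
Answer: 337559181/10123358 ≈ 33.345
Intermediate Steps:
a(d) = (-107 + d)*(-87 + d) (a(d) = (-87 + d)*(-107 + d) = (-107 + d)*(-87 + d))
b(y) = 2*y
D = -23989 (D = -20880 - 3109 = -23989)
a(4*(-6))/b(211) + 26694/D = (9309 + (4*(-6))**2 - 776*(-6))/((2*211)) + 26694/(-23989) = (9309 + (-24)**2 - 194*(-24))/422 + 26694*(-1/23989) = (9309 + 576 + 4656)*(1/422) - 26694/23989 = 14541*(1/422) - 26694/23989 = 14541/422 - 26694/23989 = 337559181/10123358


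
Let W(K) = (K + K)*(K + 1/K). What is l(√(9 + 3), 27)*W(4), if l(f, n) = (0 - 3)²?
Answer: 306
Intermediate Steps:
l(f, n) = 9 (l(f, n) = (-3)² = 9)
W(K) = 2*K*(K + 1/K) (W(K) = (2*K)*(K + 1/K) = 2*K*(K + 1/K))
l(√(9 + 3), 27)*W(4) = 9*(2 + 2*4²) = 9*(2 + 2*16) = 9*(2 + 32) = 9*34 = 306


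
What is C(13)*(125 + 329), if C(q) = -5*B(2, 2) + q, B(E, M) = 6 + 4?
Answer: -16798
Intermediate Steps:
B(E, M) = 10
C(q) = -50 + q (C(q) = -5*10 + q = -50 + q)
C(13)*(125 + 329) = (-50 + 13)*(125 + 329) = -37*454 = -16798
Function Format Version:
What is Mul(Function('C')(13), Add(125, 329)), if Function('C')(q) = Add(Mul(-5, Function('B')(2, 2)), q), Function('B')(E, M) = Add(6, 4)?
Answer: -16798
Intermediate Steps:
Function('B')(E, M) = 10
Function('C')(q) = Add(-50, q) (Function('C')(q) = Add(Mul(-5, 10), q) = Add(-50, q))
Mul(Function('C')(13), Add(125, 329)) = Mul(Add(-50, 13), Add(125, 329)) = Mul(-37, 454) = -16798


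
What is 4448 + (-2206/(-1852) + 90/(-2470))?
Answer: 1017619563/228722 ≈ 4449.2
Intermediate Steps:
4448 + (-2206/(-1852) + 90/(-2470)) = 4448 + (-2206*(-1/1852) + 90*(-1/2470)) = 4448 + (1103/926 - 9/247) = 4448 + 264107/228722 = 1017619563/228722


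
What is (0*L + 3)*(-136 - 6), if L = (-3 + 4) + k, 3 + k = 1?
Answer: -426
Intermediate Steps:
k = -2 (k = -3 + 1 = -2)
L = -1 (L = (-3 + 4) - 2 = 1 - 2 = -1)
(0*L + 3)*(-136 - 6) = (0*(-1) + 3)*(-136 - 6) = (0 + 3)*(-142) = 3*(-142) = -426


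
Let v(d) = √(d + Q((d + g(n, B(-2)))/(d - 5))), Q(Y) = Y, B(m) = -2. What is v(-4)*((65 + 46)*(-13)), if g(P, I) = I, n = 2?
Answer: -481*I*√30 ≈ -2634.5*I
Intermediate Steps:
v(d) = √(d + (-2 + d)/(-5 + d)) (v(d) = √(d + (d - 2)/(d - 5)) = √(d + (-2 + d)/(-5 + d)))
v(-4)*((65 + 46)*(-13)) = √((-2 - 4 - 4*(-5 - 4))/(-5 - 4))*((65 + 46)*(-13)) = √((-2 - 4 - 4*(-9))/(-9))*(111*(-13)) = √(-(-2 - 4 + 36)/9)*(-1443) = √(-⅑*30)*(-1443) = √(-10/3)*(-1443) = (I*√30/3)*(-1443) = -481*I*√30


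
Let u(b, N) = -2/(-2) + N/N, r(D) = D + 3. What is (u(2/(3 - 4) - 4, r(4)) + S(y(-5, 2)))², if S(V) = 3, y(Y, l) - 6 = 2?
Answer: 25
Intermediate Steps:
r(D) = 3 + D
u(b, N) = 2 (u(b, N) = -2*(-½) + 1 = 1 + 1 = 2)
y(Y, l) = 8 (y(Y, l) = 6 + 2 = 8)
(u(2/(3 - 4) - 4, r(4)) + S(y(-5, 2)))² = (2 + 3)² = 5² = 25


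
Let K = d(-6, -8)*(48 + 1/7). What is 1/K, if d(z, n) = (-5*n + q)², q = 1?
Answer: 7/566497 ≈ 1.2357e-5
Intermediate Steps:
d(z, n) = (1 - 5*n)² (d(z, n) = (-5*n + 1)² = (1 - 5*n)²)
K = 566497/7 (K = (-1 + 5*(-8))²*(48 + 1/7) = (-1 - 40)²*(48 + ⅐) = (-41)²*(337/7) = 1681*(337/7) = 566497/7 ≈ 80928.)
1/K = 1/(566497/7) = 7/566497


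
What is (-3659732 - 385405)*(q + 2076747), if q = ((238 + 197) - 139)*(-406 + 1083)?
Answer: -9211339223043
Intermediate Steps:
q = 200392 (q = (435 - 139)*677 = 296*677 = 200392)
(-3659732 - 385405)*(q + 2076747) = (-3659732 - 385405)*(200392 + 2076747) = -4045137*2277139 = -9211339223043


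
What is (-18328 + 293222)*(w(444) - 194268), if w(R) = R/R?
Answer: -53402832698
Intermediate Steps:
w(R) = 1
(-18328 + 293222)*(w(444) - 194268) = (-18328 + 293222)*(1 - 194268) = 274894*(-194267) = -53402832698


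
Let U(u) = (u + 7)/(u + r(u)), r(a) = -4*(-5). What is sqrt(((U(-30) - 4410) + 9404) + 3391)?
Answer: sqrt(838730)/10 ≈ 91.582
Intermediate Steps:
r(a) = 20
U(u) = (7 + u)/(20 + u) (U(u) = (u + 7)/(u + 20) = (7 + u)/(20 + u))
sqrt(((U(-30) - 4410) + 9404) + 3391) = sqrt((((7 - 30)/(20 - 30) - 4410) + 9404) + 3391) = sqrt(((-23/(-10) - 4410) + 9404) + 3391) = sqrt(((-1/10*(-23) - 4410) + 9404) + 3391) = sqrt(((23/10 - 4410) + 9404) + 3391) = sqrt((-44077/10 + 9404) + 3391) = sqrt(49963/10 + 3391) = sqrt(83873/10) = sqrt(838730)/10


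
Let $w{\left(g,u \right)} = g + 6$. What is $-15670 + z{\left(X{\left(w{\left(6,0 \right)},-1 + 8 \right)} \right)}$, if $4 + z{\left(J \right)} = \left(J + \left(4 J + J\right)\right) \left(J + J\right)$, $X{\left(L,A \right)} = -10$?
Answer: $-14474$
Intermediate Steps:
$w{\left(g,u \right)} = 6 + g$
$z{\left(J \right)} = -4 + 12 J^{2}$ ($z{\left(J \right)} = -4 + \left(J + \left(4 J + J\right)\right) \left(J + J\right) = -4 + \left(J + 5 J\right) 2 J = -4 + 6 J 2 J = -4 + 12 J^{2}$)
$-15670 + z{\left(X{\left(w{\left(6,0 \right)},-1 + 8 \right)} \right)} = -15670 - \left(4 - 12 \left(-10\right)^{2}\right) = -15670 + \left(-4 + 12 \cdot 100\right) = -15670 + \left(-4 + 1200\right) = -15670 + 1196 = -14474$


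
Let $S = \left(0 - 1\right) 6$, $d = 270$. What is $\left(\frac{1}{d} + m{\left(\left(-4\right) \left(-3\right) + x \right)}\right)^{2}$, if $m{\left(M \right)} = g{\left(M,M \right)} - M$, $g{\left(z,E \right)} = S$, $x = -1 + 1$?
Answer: $\frac{23609881}{72900} \approx 323.87$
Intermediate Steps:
$x = 0$
$S = -6$ ($S = \left(0 - 1\right) 6 = \left(-1\right) 6 = -6$)
$g{\left(z,E \right)} = -6$
$m{\left(M \right)} = -6 - M$
$\left(\frac{1}{d} + m{\left(\left(-4\right) \left(-3\right) + x \right)}\right)^{2} = \left(\frac{1}{270} - \left(6 + 12\right)\right)^{2} = \left(\frac{1}{270} - 18\right)^{2} = \left(- \frac{4859}{270}\right)^{2} = \frac{23609881}{72900}$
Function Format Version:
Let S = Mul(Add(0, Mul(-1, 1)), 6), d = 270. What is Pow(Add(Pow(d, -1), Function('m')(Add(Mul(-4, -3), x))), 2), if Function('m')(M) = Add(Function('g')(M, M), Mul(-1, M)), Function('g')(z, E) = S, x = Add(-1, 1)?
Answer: Rational(23609881, 72900) ≈ 323.87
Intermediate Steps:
x = 0
S = -6 (S = Mul(Add(0, -1), 6) = Mul(-1, 6) = -6)
Function('g')(z, E) = -6
Function('m')(M) = Add(-6, Mul(-1, M))
Pow(Add(Pow(d, -1), Function('m')(Add(Mul(-4, -3), x))), 2) = Pow(Add(Pow(270, -1), Add(-6, Mul(-1, Add(Mul(-4, -3), 0)))), 2) = Pow(Add(Rational(1, 270), Add(-6, Mul(-1, Add(12, 0)))), 2) = Pow(Add(Rational(1, 270), Add(-6, Mul(-1, 12))), 2) = Pow(Add(Rational(1, 270), Add(-6, -12)), 2) = Pow(Add(Rational(1, 270), -18), 2) = Pow(Rational(-4859, 270), 2) = Rational(23609881, 72900)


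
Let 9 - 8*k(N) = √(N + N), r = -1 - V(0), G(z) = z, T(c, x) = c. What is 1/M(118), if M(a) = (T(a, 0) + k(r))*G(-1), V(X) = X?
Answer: -7624/908211 - 8*I*√2/908211 ≈ -0.0083945 - 1.2457e-5*I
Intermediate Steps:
r = -1 (r = -1 - 1*0 = -1 + 0 = -1)
k(N) = 9/8 - √2*√N/8 (k(N) = 9/8 - √(N + N)/8 = 9/8 - √2*√N/8)
M(a) = -9/8 - a + I*√2/8 (M(a) = (a + (9/8 - √2*√(-1)/8))*(-1) = (a + (9/8 - √2*I/8))*(-1) = (a + (9/8 - I*√2/8))*(-1) = (9/8 + a - I*√2/8)*(-1) = -9/8 - a + I*√2/8)
1/M(118) = 1/(-9/8 - 1*118 + I*√2/8) = 1/(-9/8 - 118 + I*√2/8) = 1/(-953/8 + I*√2/8)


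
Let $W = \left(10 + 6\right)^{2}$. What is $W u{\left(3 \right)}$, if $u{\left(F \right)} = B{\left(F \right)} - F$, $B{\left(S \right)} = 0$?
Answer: $-768$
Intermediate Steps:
$u{\left(F \right)} = - F$ ($u{\left(F \right)} = 0 - F = - F$)
$W = 256$ ($W = 16^{2} = 256$)
$W u{\left(3 \right)} = 256 \left(\left(-1\right) 3\right) = 256 \left(-3\right) = -768$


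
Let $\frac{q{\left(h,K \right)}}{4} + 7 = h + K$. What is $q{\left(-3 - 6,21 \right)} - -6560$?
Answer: $6580$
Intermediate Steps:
$q{\left(h,K \right)} = -28 + 4 K + 4 h$ ($q{\left(h,K \right)} = -28 + 4 \left(h + K\right) = -28 + 4 \left(K + h\right) = -28 + \left(4 K + 4 h\right) = -28 + 4 K + 4 h$)
$q{\left(-3 - 6,21 \right)} - -6560 = \left(-28 + 4 \cdot 21 + 4 \left(-3 - 6\right)\right) - -6560 = \left(-28 + 84 + 4 \left(-3 - 6\right)\right) + 6560 = \left(-28 + 84 + 4 \left(-9\right)\right) + 6560 = \left(-28 + 84 - 36\right) + 6560 = 20 + 6560 = 6580$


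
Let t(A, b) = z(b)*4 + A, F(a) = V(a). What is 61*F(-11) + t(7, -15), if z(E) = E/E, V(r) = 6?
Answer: 377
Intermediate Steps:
F(a) = 6
z(E) = 1
t(A, b) = 4 + A (t(A, b) = 1*4 + A = 4 + A)
61*F(-11) + t(7, -15) = 61*6 + (4 + 7) = 366 + 11 = 377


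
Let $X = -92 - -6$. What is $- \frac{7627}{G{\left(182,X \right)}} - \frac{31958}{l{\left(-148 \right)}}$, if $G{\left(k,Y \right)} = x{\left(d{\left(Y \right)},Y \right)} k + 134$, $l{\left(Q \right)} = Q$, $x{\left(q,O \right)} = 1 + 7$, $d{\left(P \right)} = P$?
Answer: $\frac{6210553}{29415} \approx 211.14$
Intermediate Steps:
$X = -86$ ($X = -92 + 6 = -86$)
$x{\left(q,O \right)} = 8$
$G{\left(k,Y \right)} = 134 + 8 k$ ($G{\left(k,Y \right)} = 8 k + 134 = 134 + 8 k$)
$- \frac{7627}{G{\left(182,X \right)}} - \frac{31958}{l{\left(-148 \right)}} = - \frac{7627}{134 + 8 \cdot 182} - \frac{31958}{-148} = - \frac{7627}{134 + 1456} - - \frac{15979}{74} = - \frac{7627}{1590} + \frac{15979}{74} = \frac{6210553}{29415}$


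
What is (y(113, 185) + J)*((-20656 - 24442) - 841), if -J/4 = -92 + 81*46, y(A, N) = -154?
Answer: 674843910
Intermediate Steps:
J = -14536 (J = -4*(-92 + 81*46) = -4*(-92 + 3726) = -4*3634 = -14536)
(y(113, 185) + J)*((-20656 - 24442) - 841) = (-154 - 14536)*((-20656 - 24442) - 841) = -14690*(-45098 - 841) = -14690*(-45939) = 674843910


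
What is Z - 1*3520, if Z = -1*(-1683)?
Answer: -1837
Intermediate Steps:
Z = 1683
Z - 1*3520 = 1683 - 1*3520 = 1683 - 3520 = -1837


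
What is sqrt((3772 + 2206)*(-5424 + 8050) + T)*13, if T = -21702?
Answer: 13*sqrt(15676526) ≈ 51472.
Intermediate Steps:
sqrt((3772 + 2206)*(-5424 + 8050) + T)*13 = sqrt((3772 + 2206)*(-5424 + 8050) - 21702)*13 = sqrt(5978*2626 - 21702)*13 = sqrt(15698228 - 21702)*13 = sqrt(15676526)*13 = 13*sqrt(15676526)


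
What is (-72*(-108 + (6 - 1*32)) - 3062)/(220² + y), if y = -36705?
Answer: 6586/11695 ≈ 0.56315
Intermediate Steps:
(-72*(-108 + (6 - 1*32)) - 3062)/(220² + y) = (-72*(-108 + (6 - 1*32)) - 3062)/(220² - 36705) = (-72*(-108 + (6 - 32)) - 3062)/(48400 - 36705) = (-72*(-108 - 26) - 3062)/11695 = (-72*(-134) - 3062)*(1/11695) = (9648 - 3062)*(1/11695) = 6586*(1/11695) = 6586/11695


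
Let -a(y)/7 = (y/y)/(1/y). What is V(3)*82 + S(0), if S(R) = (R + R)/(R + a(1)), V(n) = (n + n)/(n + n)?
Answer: 82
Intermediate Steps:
V(n) = 1 (V(n) = (2*n)/((2*n)) = (2*n)*(1/(2*n)) = 1)
a(y) = -7*y (a(y) = -7*y/y/(1/y) = -7*y)
S(R) = 2*R/(-7 + R) (S(R) = (R + R)/(R - 7*1) = (2*R)/(R - 7) = (2*R)/(-7 + R) = 2*R/(-7 + R))
V(3)*82 + S(0) = 1*82 + 2*0/(-7 + 0) = 82 + 2*0/(-7) = 82 + 2*0*(-1/7) = 82 + 0 = 82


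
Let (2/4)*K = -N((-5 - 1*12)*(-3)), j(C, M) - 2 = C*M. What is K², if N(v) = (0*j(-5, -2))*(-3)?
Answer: 0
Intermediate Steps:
j(C, M) = 2 + C*M
N(v) = 0 (N(v) = (0*(2 - 5*(-2)))*(-3) = (0*(2 + 10))*(-3) = (0*12)*(-3) = 0*(-3) = 0)
K = 0 (K = 2*(-1*0) = 2*0 = 0)
K² = 0² = 0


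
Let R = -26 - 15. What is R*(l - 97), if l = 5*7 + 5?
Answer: 2337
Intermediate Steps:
l = 40 (l = 35 + 5 = 40)
R = -41
R*(l - 97) = -41*(40 - 97) = -41*(-57) = 2337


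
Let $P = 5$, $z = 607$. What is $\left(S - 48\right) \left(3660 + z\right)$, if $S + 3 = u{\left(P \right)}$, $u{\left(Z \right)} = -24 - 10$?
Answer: $-362695$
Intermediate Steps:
$u{\left(Z \right)} = -34$ ($u{\left(Z \right)} = -24 - 10 = -34$)
$S = -37$ ($S = -3 - 34 = -37$)
$\left(S - 48\right) \left(3660 + z\right) = \left(-37 - 48\right) \left(3660 + 607\right) = \left(-85\right) 4267 = -362695$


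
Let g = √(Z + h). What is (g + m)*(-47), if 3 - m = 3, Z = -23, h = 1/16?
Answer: -47*I*√367/4 ≈ -225.1*I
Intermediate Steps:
h = 1/16 ≈ 0.062500
m = 0 (m = 3 - 1*3 = 3 - 3 = 0)
g = I*√367/4 (g = √(-23 + 1/16) = √(-367/16) = I*√367/4 ≈ 4.7893*I)
(g + m)*(-47) = (I*√367/4 + 0)*(-47) = (I*√367/4)*(-47) = -47*I*√367/4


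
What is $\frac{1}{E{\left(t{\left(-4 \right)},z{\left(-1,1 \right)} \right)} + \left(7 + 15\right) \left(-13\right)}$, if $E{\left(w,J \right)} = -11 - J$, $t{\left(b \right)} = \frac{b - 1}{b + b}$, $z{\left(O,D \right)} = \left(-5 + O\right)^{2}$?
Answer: $- \frac{1}{333} \approx -0.003003$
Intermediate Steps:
$t{\left(b \right)} = \frac{-1 + b}{2 b}$
$\frac{1}{E{\left(t{\left(-4 \right)},z{\left(-1,1 \right)} \right)} + \left(7 + 15\right) \left(-13\right)} = \frac{1}{\left(-11 - \left(-5 - 1\right)^{2}\right) + \left(7 + 15\right) \left(-13\right)} = \frac{1}{\left(-11 - \left(-6\right)^{2}\right) + 22 \left(-13\right)} = \frac{1}{\left(-11 - 36\right) - 286} = \frac{1}{-47 - 286} = \frac{1}{-333} = - \frac{1}{333}$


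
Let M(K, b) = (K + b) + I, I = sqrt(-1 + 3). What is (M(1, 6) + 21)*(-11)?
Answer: -308 - 11*sqrt(2) ≈ -323.56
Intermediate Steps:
I = sqrt(2) ≈ 1.4142
M(K, b) = K + b + sqrt(2) (M(K, b) = (K + b) + sqrt(2) = K + b + sqrt(2))
(M(1, 6) + 21)*(-11) = ((1 + 6 + sqrt(2)) + 21)*(-11) = ((7 + sqrt(2)) + 21)*(-11) = (28 + sqrt(2))*(-11) = -308 - 11*sqrt(2)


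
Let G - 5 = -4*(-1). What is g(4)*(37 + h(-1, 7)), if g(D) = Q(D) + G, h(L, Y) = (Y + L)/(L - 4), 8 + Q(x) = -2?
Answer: -179/5 ≈ -35.800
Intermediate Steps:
Q(x) = -10 (Q(x) = -8 - 2 = -10)
G = 9 (G = 5 - 4*(-1) = 5 + 4 = 9)
h(L, Y) = (L + Y)/(-4 + L)
g(D) = -1 (g(D) = -10 + 9 = -1)
g(4)*(37 + h(-1, 7)) = -(37 + (-1 + 7)/(-4 - 1)) = -(37 + 6/(-5)) = -(37 - ⅕*6) = -(37 - 6/5) = -1*179/5 = -179/5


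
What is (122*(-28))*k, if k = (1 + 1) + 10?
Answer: -40992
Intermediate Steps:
k = 12 (k = 2 + 10 = 12)
(122*(-28))*k = (122*(-28))*12 = -3416*12 = -40992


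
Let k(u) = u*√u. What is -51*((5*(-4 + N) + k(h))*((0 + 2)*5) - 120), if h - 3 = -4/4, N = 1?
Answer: 13770 - 1020*√2 ≈ 12328.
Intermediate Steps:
h = 2 (h = 3 - 4/4 = 3 - 4*¼ = 3 - 1 = 2)
k(u) = u^(3/2)
-51*((5*(-4 + N) + k(h))*((0 + 2)*5) - 120) = -51*((5*(-4 + 1) + 2^(3/2))*((0 + 2)*5) - 120) = -51*((5*(-3) + 2*√2)*(2*5) - 120) = -51*((-15 + 2*√2)*10 - 120) = -51*((-150 + 20*√2) - 120) = -51*(-270 + 20*√2) = 13770 - 1020*√2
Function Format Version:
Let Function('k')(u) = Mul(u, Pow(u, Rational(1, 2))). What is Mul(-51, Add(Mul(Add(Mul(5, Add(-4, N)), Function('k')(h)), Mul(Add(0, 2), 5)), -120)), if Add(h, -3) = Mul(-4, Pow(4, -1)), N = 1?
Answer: Add(13770, Mul(-1020, Pow(2, Rational(1, 2)))) ≈ 12328.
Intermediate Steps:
h = 2 (h = Add(3, Mul(-4, Pow(4, -1))) = Add(3, Mul(-4, Rational(1, 4))) = Add(3, -1) = 2)
Function('k')(u) = Pow(u, Rational(3, 2))
Mul(-51, Add(Mul(Add(Mul(5, Add(-4, N)), Function('k')(h)), Mul(Add(0, 2), 5)), -120)) = Mul(-51, Add(Mul(Add(Mul(5, Add(-4, 1)), Pow(2, Rational(3, 2))), Mul(Add(0, 2), 5)), -120)) = Mul(-51, Add(Mul(Add(Mul(5, -3), Mul(2, Pow(2, Rational(1, 2)))), Mul(2, 5)), -120)) = Mul(-51, Add(Mul(Add(-15, Mul(2, Pow(2, Rational(1, 2)))), 10), -120)) = Mul(-51, Add(Add(-150, Mul(20, Pow(2, Rational(1, 2)))), -120)) = Mul(-51, Add(-270, Mul(20, Pow(2, Rational(1, 2))))) = Add(13770, Mul(-1020, Pow(2, Rational(1, 2))))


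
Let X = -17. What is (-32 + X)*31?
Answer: -1519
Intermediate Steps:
(-32 + X)*31 = (-32 - 17)*31 = -49*31 = -1519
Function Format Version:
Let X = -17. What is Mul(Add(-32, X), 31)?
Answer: -1519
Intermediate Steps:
Mul(Add(-32, X), 31) = Mul(Add(-32, -17), 31) = Mul(-49, 31) = -1519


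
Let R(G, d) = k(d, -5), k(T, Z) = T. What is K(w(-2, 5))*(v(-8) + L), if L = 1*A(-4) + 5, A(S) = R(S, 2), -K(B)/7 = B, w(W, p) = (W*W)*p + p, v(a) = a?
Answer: 175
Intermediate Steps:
R(G, d) = d
w(W, p) = p + p*W**2 (w(W, p) = W**2*p + p = p*W**2 + p = p + p*W**2)
K(B) = -7*B
A(S) = 2
L = 7 (L = 1*2 + 5 = 2 + 5 = 7)
K(w(-2, 5))*(v(-8) + L) = (-35*(1 + (-2)**2))*(-8 + 7) = -35*(1 + 4)*(-1) = -35*5*(-1) = -7*25*(-1) = -175*(-1) = 175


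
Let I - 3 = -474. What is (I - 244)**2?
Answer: 511225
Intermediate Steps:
I = -471 (I = 3 - 474 = -471)
(I - 244)**2 = (-471 - 244)**2 = (-715)**2 = 511225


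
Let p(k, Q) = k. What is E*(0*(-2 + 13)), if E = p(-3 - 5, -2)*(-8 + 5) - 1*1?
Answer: 0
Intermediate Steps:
E = 23 (E = (-3 - 5)*(-8 + 5) - 1*1 = -8*(-3) - 1 = 24 - 1 = 23)
E*(0*(-2 + 13)) = 23*(0*(-2 + 13)) = 23*(0*11) = 23*0 = 0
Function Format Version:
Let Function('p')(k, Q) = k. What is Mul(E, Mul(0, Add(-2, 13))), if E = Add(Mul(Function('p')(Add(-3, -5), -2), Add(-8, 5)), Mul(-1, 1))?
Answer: 0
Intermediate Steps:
E = 23 (E = Add(Mul(Add(-3, -5), Add(-8, 5)), Mul(-1, 1)) = Add(Mul(-8, -3), -1) = Add(24, -1) = 23)
Mul(E, Mul(0, Add(-2, 13))) = Mul(23, Mul(0, Add(-2, 13))) = Mul(23, Mul(0, 11)) = Mul(23, 0) = 0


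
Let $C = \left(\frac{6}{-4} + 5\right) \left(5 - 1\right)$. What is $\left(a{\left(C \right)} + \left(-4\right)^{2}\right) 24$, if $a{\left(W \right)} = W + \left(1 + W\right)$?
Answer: $1080$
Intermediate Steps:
$C = 14$ ($C = \left(6 \left(- \frac{1}{4}\right) + 5\right) 4 = \left(- \frac{3}{2} + 5\right) 4 = \frac{7}{2} \cdot 4 = 14$)
$a{\left(W \right)} = 1 + 2 W$
$\left(a{\left(C \right)} + \left(-4\right)^{2}\right) 24 = \left(\left(1 + 2 \cdot 14\right) + \left(-4\right)^{2}\right) 24 = \left(\left(1 + 28\right) + 16\right) 24 = \left(29 + 16\right) 24 = 45 \cdot 24 = 1080$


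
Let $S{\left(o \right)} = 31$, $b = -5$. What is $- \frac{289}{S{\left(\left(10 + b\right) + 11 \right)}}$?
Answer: $- \frac{289}{31} \approx -9.3226$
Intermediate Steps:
$- \frac{289}{S{\left(\left(10 + b\right) + 11 \right)}} = - \frac{289}{31}$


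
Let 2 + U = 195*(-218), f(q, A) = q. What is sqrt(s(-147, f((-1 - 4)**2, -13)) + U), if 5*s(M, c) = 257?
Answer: I*sqrt(1061515)/5 ≈ 206.06*I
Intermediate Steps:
s(M, c) = 257/5 (s(M, c) = (1/5)*257 = 257/5)
U = -42512 (U = -2 + 195*(-218) = -2 - 42510 = -42512)
sqrt(s(-147, f((-1 - 4)**2, -13)) + U) = sqrt(257/5 - 42512) = sqrt(-212303/5) = I*sqrt(1061515)/5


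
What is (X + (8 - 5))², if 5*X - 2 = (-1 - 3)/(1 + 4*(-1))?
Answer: 121/9 ≈ 13.444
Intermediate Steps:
X = ⅔ (X = ⅖ + ((-1 - 3)/(1 + 4*(-1)))/5 = ⅖ + (-4/(1 - 4))/5 = ⅖ + (-4/(-3))/5 = ⅖ + (-4*(-⅓))/5 = ⅖ + (⅕)*(4/3) = ⅖ + 4/15 = ⅔ ≈ 0.66667)
(X + (8 - 5))² = (⅔ + (8 - 5))² = (⅔ + 3)² = (11/3)² = 121/9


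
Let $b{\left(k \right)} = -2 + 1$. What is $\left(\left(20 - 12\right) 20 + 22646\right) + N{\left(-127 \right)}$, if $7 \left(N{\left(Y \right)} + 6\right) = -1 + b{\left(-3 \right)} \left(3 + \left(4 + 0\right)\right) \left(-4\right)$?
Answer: $\frac{159627}{7} \approx 22804.0$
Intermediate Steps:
$b{\left(k \right)} = -1$
$N{\left(Y \right)} = - \frac{15}{7}$ ($N{\left(Y \right)} = -6 + \frac{-1 - \left(3 + \left(4 + 0\right)\right) \left(-4\right)}{7} = -6 + \frac{-1 - \left(3 + 4\right) \left(-4\right)}{7} = -6 + \frac{-1 - 7 \left(-4\right)}{7} = -6 + \frac{-1 - -28}{7} = -6 + \frac{-1 + 28}{7} = -6 + \frac{1}{7} \cdot 27 = -6 + \frac{27}{7} = - \frac{15}{7}$)
$\left(\left(20 - 12\right) 20 + 22646\right) + N{\left(-127 \right)} = \left(\left(20 - 12\right) 20 + 22646\right) - \frac{15}{7} = \left(8 \cdot 20 + 22646\right) - \frac{15}{7} = \left(160 + 22646\right) - \frac{15}{7} = 22806 - \frac{15}{7} = \frac{159627}{7}$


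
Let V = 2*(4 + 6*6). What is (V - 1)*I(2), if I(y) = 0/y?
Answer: 0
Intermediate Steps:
I(y) = 0
V = 80 (V = 2*(4 + 36) = 2*40 = 80)
(V - 1)*I(2) = (80 - 1)*0 = 79*0 = 0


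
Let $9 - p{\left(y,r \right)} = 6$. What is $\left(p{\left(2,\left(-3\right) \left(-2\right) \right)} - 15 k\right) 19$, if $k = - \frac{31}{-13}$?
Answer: $- \frac{8094}{13} \approx -622.62$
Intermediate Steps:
$p{\left(y,r \right)} = 3$ ($p{\left(y,r \right)} = 9 - 6 = 3$)
$k = \frac{31}{13}$ ($k = \left(-31\right) \left(- \frac{1}{13}\right) = \frac{31}{13} \approx 2.3846$)
$\left(p{\left(2,\left(-3\right) \left(-2\right) \right)} - 15 k\right) 19 = \left(3 - \frac{465}{13}\right) 19 = \left(- \frac{426}{13}\right) 19 = - \frac{8094}{13}$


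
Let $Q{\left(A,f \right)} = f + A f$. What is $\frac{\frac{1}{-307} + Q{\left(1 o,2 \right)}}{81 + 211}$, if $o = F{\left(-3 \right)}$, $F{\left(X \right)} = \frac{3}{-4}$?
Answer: $\frac{305}{179288} \approx 0.0017012$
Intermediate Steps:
$F{\left(X \right)} = - \frac{3}{4}$ ($F{\left(X \right)} = 3 \left(- \frac{1}{4}\right) = - \frac{3}{4}$)
$o = - \frac{3}{4} \approx -0.75$
$\frac{\frac{1}{-307} + Q{\left(1 o,2 \right)}}{81 + 211} = \frac{\frac{1}{-307} + 2 \left(1 + 1 \left(- \frac{3}{4}\right)\right)}{81 + 211} = \frac{- \frac{1}{307} + 2 \left(1 - \frac{3}{4}\right)}{292} = \left(- \frac{1}{307} + 2 \cdot \frac{1}{4}\right) \frac{1}{292} = \left(- \frac{1}{307} + \frac{1}{2}\right) \frac{1}{292} = \frac{305}{614} \cdot \frac{1}{292} = \frac{305}{179288}$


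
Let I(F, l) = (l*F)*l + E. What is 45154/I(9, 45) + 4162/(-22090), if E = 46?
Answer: 460703979/201803195 ≈ 2.2829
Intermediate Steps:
I(F, l) = 46 + F*l**2 (I(F, l) = (l*F)*l + 46 = (F*l)*l + 46 = F*l**2 + 46 = 46 + F*l**2)
45154/I(9, 45) + 4162/(-22090) = 45154/(46 + 9*45**2) + 4162/(-22090) = 45154/(46 + 9*2025) + 4162*(-1/22090) = 45154/(46 + 18225) - 2081/11045 = 45154/18271 - 2081/11045 = 460703979/201803195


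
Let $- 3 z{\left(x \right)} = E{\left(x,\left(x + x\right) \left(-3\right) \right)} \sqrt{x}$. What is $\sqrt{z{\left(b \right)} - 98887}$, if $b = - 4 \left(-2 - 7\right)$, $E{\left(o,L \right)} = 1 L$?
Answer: $i \sqrt{98455} \approx 313.78 i$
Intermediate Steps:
$E{\left(o,L \right)} = L$
$b = 36$ ($b = \left(-4\right) \left(-9\right) = 36$)
$z{\left(x \right)} = 2 x^{\frac{3}{2}}$ ($z{\left(x \right)} = - \frac{\left(x + x\right) \left(-3\right) \sqrt{x}}{3} = - \frac{2 x \left(-3\right) \sqrt{x}}{3} = - \frac{- 6 x \sqrt{x}}{3} = - \frac{\left(-6\right) x^{\frac{3}{2}}}{3} = 2 x^{\frac{3}{2}}$)
$\sqrt{z{\left(b \right)} - 98887} = \sqrt{2 \cdot 36^{\frac{3}{2}} - 98887} = \sqrt{2 \cdot 216 - 98887} = \sqrt{432 - 98887} = \sqrt{-98455} = i \sqrt{98455}$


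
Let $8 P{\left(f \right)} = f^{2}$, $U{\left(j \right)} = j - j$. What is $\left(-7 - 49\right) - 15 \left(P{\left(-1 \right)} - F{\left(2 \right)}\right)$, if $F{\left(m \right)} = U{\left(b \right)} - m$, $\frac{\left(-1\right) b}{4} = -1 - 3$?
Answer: $- \frac{703}{8} \approx -87.875$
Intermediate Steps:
$b = 16$ ($b = - 4 \left(-1 - 3\right) = \left(-4\right) \left(-4\right) = 16$)
$U{\left(j \right)} = 0$
$F{\left(m \right)} = - m$ ($F{\left(m \right)} = 0 - m = - m$)
$P{\left(f \right)} = \frac{f^{2}}{8}$
$\left(-7 - 49\right) - 15 \left(P{\left(-1 \right)} - F{\left(2 \right)}\right) = \left(-7 - 49\right) - 15 \left(\frac{\left(-1\right)^{2}}{8} - \left(-1\right) 2\right) = \left(-7 - 49\right) - 15 \left(\frac{1}{8} \cdot 1 - -2\right) = -56 - 15 \left(\frac{1}{8} + 2\right) = -56 - \frac{255}{8} = - \frac{703}{8}$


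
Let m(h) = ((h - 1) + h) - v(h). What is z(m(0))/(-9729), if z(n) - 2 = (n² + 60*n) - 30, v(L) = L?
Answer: 29/3243 ≈ 0.0089423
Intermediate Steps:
m(h) = -1 + h (m(h) = ((h - 1) + h) - h = ((-1 + h) + h) - h = (-1 + 2*h) - h = -1 + h)
z(n) = -28 + n² + 60*n (z(n) = 2 + ((n² + 60*n) - 30) = 2 + (-30 + n² + 60*n) = -28 + n² + 60*n)
z(m(0))/(-9729) = (-28 + (-1 + 0)² + 60*(-1 + 0))/(-9729) = (-28 + (-1)² + 60*(-1))*(-1/9729) = (-28 + 1 - 60)*(-1/9729) = -87*(-1/9729) = 29/3243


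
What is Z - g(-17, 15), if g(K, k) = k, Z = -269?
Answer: -284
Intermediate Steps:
Z - g(-17, 15) = -269 - 1*15 = -269 - 15 = -284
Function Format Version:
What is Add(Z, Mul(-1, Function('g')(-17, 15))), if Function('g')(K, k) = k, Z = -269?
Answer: -284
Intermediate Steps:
Add(Z, Mul(-1, Function('g')(-17, 15))) = Add(-269, Mul(-1, 15)) = Add(-269, -15) = -284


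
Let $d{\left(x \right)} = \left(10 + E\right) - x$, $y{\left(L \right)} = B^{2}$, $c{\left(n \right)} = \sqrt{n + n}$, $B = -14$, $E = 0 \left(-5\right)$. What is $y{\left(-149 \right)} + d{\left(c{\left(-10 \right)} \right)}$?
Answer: $206 - 2 i \sqrt{5} \approx 206.0 - 4.4721 i$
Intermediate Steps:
$E = 0$
$c{\left(n \right)} = \sqrt{2} \sqrt{n}$ ($c{\left(n \right)} = \sqrt{2 n} = \sqrt{2} \sqrt{n}$)
$y{\left(L \right)} = 196$ ($y{\left(L \right)} = \left(-14\right)^{2} = 196$)
$d{\left(x \right)} = 10 - x$ ($d{\left(x \right)} = \left(10 + 0\right) - x = 10 - x$)
$y{\left(-149 \right)} + d{\left(c{\left(-10 \right)} \right)} = 196 + \left(10 - \sqrt{2} \sqrt{-10}\right) = 196 + \left(10 - \sqrt{2} i \sqrt{10}\right) = 196 + \left(10 - 2 i \sqrt{5}\right) = 206 - 2 i \sqrt{5}$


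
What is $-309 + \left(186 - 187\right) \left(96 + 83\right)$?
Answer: $-488$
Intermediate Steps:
$-309 + \left(186 - 187\right) \left(96 + 83\right) = -309 - 179 = -488$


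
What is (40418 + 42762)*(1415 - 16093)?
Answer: -1220916040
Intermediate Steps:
(40418 + 42762)*(1415 - 16093) = 83180*(-14678) = -1220916040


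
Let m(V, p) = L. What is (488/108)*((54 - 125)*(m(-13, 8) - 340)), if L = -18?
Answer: 3100996/27 ≈ 1.1485e+5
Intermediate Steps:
m(V, p) = -18
(488/108)*((54 - 125)*(m(-13, 8) - 340)) = (488/108)*((54 - 125)*(-18 - 340)) = (488*(1/108))*(-71*(-358)) = (122/27)*25418 = 3100996/27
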